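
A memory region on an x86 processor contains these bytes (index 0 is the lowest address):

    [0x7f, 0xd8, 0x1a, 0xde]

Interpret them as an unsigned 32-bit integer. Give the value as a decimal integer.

Little-endian stores the least-significant byte at the lowest address.
Reassemble most-significant byte first: DE 1A D8 7F → 0xDE1AD87F.
0xDE1AD87F = 3726301311.

3726301311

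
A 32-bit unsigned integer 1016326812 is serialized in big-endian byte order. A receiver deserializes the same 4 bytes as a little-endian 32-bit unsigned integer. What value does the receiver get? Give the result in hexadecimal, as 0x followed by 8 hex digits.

1016326812 in 32-bit hexadecimal is 0x3C93EA9C.
Stored big-endian, the bytes at ascending addresses are 3C 93 EA 9C.
Read back as little-endian, the first byte is least significant, giving 0x9CEA933C.

0x9CEA933C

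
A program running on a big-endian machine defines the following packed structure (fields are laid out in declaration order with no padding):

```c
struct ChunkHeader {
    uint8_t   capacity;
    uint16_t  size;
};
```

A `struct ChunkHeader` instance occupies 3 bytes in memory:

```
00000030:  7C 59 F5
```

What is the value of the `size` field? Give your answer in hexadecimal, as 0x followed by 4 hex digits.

0x59F5

`size` follows `capacity` (1 byte), so it starts at byte offset 1 and occupies 2 bytes.
Bytes at offsets 1..2: 59 F5.
Big-endian stores the most-significant byte at the lowest address.
The bytes are already most-significant first: 0x59F5.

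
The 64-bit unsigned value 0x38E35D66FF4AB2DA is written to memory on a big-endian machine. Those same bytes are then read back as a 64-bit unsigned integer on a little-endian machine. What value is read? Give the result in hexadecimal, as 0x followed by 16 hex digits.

0xDAB24AFF665DE338

Stored big-endian, the bytes at ascending addresses are 38 E3 5D 66 FF 4A B2 DA.
Read back as little-endian, the first byte is least significant, giving 0xDAB24AFF665DE338.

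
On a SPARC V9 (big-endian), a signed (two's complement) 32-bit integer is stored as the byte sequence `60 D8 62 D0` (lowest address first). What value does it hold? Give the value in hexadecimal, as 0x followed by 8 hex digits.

Big-endian: lowest address holds the most-significant byte.
The bytes are already most-significant first: 0x60D862D0.

0x60D862D0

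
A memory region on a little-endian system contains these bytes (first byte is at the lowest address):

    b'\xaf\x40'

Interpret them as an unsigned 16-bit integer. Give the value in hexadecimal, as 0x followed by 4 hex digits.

Little-endian stores the least-significant byte at the lowest address.
Reassemble most-significant byte first: 40 AF → 0x40AF.

0x40AF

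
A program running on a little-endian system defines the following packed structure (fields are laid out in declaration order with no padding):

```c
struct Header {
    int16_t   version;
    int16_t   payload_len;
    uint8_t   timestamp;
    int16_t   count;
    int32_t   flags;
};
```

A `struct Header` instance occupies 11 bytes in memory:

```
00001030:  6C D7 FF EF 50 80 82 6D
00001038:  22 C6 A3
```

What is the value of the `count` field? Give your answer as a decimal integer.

-32128

`count` follows `version` (2 B), `payload_len` (2 B), `timestamp` (1 B), so it starts at offset 2 + 2 + 1 = 5 and occupies 2 bytes.
Bytes at offsets 5..6: 80 82.
Little-endian: lowest address holds the least-significant byte.
Reassemble most-significant byte first: 82 80 → 0x8280.
Top bit is set, so as a signed 16-bit value this is 0x8280 − 2^16 = -32128.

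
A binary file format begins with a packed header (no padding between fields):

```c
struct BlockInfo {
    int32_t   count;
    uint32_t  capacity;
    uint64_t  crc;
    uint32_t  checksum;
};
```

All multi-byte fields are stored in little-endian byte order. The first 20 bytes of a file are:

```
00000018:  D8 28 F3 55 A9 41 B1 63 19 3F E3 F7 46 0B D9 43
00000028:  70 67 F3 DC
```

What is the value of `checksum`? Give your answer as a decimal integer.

`checksum` follows `count` (4 B), `capacity` (4 B), `crc` (8 B), so it starts at offset 4 + 4 + 8 = 16 and occupies 4 bytes.
Bytes at offsets 16..19: 70 67 F3 DC.
Little-endian: lowest address holds the least-significant byte.
Reassemble most-significant byte first: DC F3 67 70 → 0xDCF36770.
0xDCF36770 = 3706939248.

3706939248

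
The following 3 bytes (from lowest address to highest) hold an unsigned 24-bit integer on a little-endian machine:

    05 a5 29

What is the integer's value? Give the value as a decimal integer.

2729221

Little-endian: lowest address holds the least-significant byte.
Reassemble most-significant byte first: 29 A5 05 → 0x29A505.
0x29A505 = 2729221.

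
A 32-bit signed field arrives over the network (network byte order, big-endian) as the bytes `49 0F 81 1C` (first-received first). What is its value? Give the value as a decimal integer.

Big-endian stores the most-significant byte at the lowest address.
The bytes are already most-significant first: 0x490F811C.
0x490F811C = 1225752860.

1225752860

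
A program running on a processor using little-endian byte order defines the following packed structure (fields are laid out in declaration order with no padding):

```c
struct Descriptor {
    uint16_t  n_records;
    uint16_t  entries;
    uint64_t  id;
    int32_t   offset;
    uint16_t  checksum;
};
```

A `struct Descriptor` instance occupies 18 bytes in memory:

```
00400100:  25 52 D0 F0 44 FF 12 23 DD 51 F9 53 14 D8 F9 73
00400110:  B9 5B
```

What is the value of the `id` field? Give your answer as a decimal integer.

`id` follows `n_records` (2 B), `entries` (2 B), so it starts at offset 2 + 2 = 4 and occupies 8 bytes.
Bytes at offsets 4..11: 44 FF 12 23 DD 51 F9 53.
Little-endian: lowest address holds the least-significant byte.
Reassemble most-significant byte first: 53 F9 51 DD 23 12 FF 44 → 0x53F951DD2312FF44.
0x53F951DD2312FF44 = 6050957584567041860.

6050957584567041860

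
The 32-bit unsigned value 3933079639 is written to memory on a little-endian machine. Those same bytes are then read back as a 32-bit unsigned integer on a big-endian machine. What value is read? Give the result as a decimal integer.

1460170474

3933079639 in 32-bit hexadecimal is 0xEA6E0857.
Stored little-endian, the bytes at ascending addresses are 57 08 6E EA.
Read back as big-endian, the last byte is least significant, giving 0x57086EEA.
0x57086EEA = 1460170474.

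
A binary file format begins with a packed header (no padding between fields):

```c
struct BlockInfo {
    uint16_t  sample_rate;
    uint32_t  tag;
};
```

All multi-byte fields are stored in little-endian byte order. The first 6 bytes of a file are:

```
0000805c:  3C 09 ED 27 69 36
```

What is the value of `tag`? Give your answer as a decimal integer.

912861165

`tag` follows `sample_rate` (2 bytes), so it starts at byte offset 2 and occupies 4 bytes.
Bytes at offsets 2..5: ED 27 69 36.
In little-endian order the low byte comes first in memory.
Reassemble most-significant byte first: 36 69 27 ED → 0x366927ED.
0x366927ED = 912861165.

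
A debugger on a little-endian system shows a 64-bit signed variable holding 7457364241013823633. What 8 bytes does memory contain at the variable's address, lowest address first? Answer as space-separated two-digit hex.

7457364241013823633 in hexadecimal, padded to 64 bits, is 0x677DE14432545891.
Split into bytes (most-significant first): 67 7D E1 44 32 54 58 91.
Little-endian: lowest address holds the least-significant byte.
So at ascending addresses the bytes are 91 58 54 32 44 E1 7D 67.

91 58 54 32 44 E1 7D 67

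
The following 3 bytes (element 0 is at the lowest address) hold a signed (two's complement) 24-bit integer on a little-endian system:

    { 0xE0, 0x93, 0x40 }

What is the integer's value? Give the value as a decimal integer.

In little-endian order the low byte comes first in memory.
Reassemble most-significant byte first: 40 93 E0 → 0x4093E0.
0x4093E0 = 4232160.

4232160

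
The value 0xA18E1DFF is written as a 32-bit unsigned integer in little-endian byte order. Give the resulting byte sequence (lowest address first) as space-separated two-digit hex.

FF 1D 8E A1

Split into bytes (most-significant first): A1 8E 1D FF.
In little-endian order the low byte comes first in memory.
So at ascending addresses the bytes are FF 1D 8E A1.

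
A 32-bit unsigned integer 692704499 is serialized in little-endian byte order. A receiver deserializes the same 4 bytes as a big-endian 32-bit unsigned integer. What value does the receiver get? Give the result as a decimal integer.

4090775849

692704499 in 32-bit hexadecimal is 0x2949D4F3.
Stored little-endian, the bytes at ascending addresses are F3 D4 49 29.
Read back as big-endian, the last byte is least significant, giving 0xF3D44929.
0xF3D44929 = 4090775849.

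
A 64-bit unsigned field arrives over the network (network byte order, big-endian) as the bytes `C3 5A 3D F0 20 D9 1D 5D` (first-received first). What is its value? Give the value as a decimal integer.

Big-endian: lowest address holds the most-significant byte.
The bytes are already most-significant first: 0xC35A3DF020D91D5D.
0xC35A3DF020D91D5D = 14076631686852451677.

14076631686852451677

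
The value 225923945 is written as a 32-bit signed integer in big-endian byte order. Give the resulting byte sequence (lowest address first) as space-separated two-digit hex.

0D 77 53 69

225923945 in hexadecimal, padded to 32 bits, is 0x0D775369.
Split into bytes (most-significant first): 0D 77 53 69.
In big-endian order the high byte comes first in memory.
So the memory order matches the most-significant-first order: 0D 77 53 69.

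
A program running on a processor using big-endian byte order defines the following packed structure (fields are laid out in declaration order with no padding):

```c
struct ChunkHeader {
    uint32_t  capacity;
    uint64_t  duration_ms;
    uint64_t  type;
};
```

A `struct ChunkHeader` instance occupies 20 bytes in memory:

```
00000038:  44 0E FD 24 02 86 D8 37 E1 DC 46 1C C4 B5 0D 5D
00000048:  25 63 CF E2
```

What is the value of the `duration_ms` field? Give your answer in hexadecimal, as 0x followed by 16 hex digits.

0x0286D837E1DC461C

`duration_ms` follows `capacity` (4 bytes), so it starts at byte offset 4 and occupies 8 bytes.
Bytes at offsets 4..11: 02 86 D8 37 E1 DC 46 1C.
Big-endian stores the most-significant byte at the lowest address.
The bytes are already most-significant first: 0x0286D837E1DC461C.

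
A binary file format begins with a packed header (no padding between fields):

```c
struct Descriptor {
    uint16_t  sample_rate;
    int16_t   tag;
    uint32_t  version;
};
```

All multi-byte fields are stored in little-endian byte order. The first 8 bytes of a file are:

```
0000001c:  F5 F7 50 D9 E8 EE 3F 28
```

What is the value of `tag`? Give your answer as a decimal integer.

-9904

`tag` follows `sample_rate` (2 bytes), so it starts at byte offset 2 and occupies 2 bytes.
Bytes at offsets 2..3: 50 D9.
Little-endian: lowest address holds the least-significant byte.
Reassemble most-significant byte first: D9 50 → 0xD950.
Top bit is set, so as a signed 16-bit value this is 0xD950 − 2^16 = -9904.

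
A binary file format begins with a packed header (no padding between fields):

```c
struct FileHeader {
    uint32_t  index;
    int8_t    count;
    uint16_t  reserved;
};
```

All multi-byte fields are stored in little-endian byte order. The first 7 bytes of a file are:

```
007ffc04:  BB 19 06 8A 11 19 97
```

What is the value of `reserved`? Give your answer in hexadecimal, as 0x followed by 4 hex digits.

0x9719

`reserved` follows `index` (4 B), `count` (1 B), so it starts at offset 4 + 1 = 5 and occupies 2 bytes.
Bytes at offsets 5..6: 19 97.
Little-endian stores the least-significant byte at the lowest address.
Reassemble most-significant byte first: 97 19 → 0x9719.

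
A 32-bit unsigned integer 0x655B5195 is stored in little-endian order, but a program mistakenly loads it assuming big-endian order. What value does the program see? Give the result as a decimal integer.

Stored little-endian, the bytes at ascending addresses are 95 51 5B 65.
Read back as big-endian, the last byte is least significant, giving 0x95515B65.
0x95515B65 = 2505136997.

2505136997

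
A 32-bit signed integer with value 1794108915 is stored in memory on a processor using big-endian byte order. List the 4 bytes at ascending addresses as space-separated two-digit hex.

1794108915 in hexadecimal, padded to 32 bits, is 0x6AEFEDF3.
Split into bytes (most-significant first): 6A EF ED F3.
In big-endian order the high byte comes first in memory.
So the memory order matches the most-significant-first order: 6A EF ED F3.

6A EF ED F3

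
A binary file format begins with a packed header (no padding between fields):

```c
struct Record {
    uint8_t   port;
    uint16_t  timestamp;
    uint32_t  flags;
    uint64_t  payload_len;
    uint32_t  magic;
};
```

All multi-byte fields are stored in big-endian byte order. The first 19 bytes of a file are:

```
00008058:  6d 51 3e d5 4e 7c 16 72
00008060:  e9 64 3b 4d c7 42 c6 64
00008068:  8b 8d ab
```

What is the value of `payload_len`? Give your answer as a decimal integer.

`payload_len` follows `port` (1 B), `timestamp` (2 B), `flags` (4 B), so it starts at offset 1 + 2 + 4 = 7 and occupies 8 bytes.
Bytes at offsets 7..14: 72 E9 64 3B 4D C7 42 C6.
Big-endian stores the most-significant byte at the lowest address.
The bytes are already most-significant first: 0x72E9643B4DC742C6.
0x72E9643B4DC742C6 = 8280259595768120006.

8280259595768120006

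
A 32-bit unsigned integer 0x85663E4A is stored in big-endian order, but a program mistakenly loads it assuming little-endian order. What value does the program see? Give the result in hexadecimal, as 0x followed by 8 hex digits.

0x4A3E6685

Stored big-endian, the bytes at ascending addresses are 85 66 3E 4A.
Read back as little-endian, the first byte is least significant, giving 0x4A3E6685.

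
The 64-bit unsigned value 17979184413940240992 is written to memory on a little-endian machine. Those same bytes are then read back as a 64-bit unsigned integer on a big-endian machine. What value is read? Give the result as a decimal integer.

17979184413940240992 in 64-bit hexadecimal is 0xF982E4F77825D260.
Stored little-endian, the bytes at ascending addresses are 60 D2 25 78 F7 E4 82 F9.
Read back as big-endian, the last byte is least significant, giving 0x60D22578F7E482F9.
0x60D22578F7E482F9 = 6976679974235570937.

6976679974235570937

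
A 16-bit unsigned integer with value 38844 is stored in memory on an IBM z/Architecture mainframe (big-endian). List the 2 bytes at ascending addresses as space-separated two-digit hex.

97 BC

38844 in hexadecimal, padded to 16 bits, is 0x97BC.
Split into bytes (most-significant first): 97 BC.
Big-endian stores the most-significant byte at the lowest address.
So the memory order matches the most-significant-first order: 97 BC.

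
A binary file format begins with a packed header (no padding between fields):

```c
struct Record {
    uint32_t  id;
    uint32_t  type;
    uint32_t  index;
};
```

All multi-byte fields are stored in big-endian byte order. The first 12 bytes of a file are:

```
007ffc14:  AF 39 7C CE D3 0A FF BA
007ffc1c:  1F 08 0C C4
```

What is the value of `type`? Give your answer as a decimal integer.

`type` follows `id` (4 bytes), so it starts at byte offset 4 and occupies 4 bytes.
Bytes at offsets 4..7: D3 0A FF BA.
Big-endian stores the most-significant byte at the lowest address.
The bytes are already most-significant first: 0xD30AFFBA.
0xD30AFFBA = 3540713402.

3540713402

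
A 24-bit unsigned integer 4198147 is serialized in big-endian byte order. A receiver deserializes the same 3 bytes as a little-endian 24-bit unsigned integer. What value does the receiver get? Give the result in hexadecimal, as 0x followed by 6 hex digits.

4198147 in 24-bit hexadecimal is 0x400F03.
Stored big-endian, the bytes at ascending addresses are 40 0F 03.
Read back as little-endian, the first byte is least significant, giving 0x030F40.

0x030F40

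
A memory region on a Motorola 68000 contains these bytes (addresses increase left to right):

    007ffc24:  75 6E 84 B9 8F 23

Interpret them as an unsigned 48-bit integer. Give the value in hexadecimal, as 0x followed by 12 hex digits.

0x756E84B98F23

Big-endian: lowest address holds the most-significant byte.
The bytes are already most-significant first: 0x756E84B98F23.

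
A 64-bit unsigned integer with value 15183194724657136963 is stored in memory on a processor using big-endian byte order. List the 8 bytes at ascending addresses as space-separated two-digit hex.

D2 B5 8B 28 76 C6 05 43

15183194724657136963 in hexadecimal, padded to 64 bits, is 0xD2B58B2876C60543.
Split into bytes (most-significant first): D2 B5 8B 28 76 C6 05 43.
In big-endian order the high byte comes first in memory.
So the memory order matches the most-significant-first order: D2 B5 8B 28 76 C6 05 43.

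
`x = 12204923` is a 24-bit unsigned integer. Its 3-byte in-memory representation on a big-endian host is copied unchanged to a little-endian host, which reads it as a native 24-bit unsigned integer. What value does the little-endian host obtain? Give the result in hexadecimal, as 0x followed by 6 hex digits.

12204923 in 24-bit hexadecimal is 0xBA3B7B.
Stored big-endian, the bytes at ascending addresses are BA 3B 7B.
Read back as little-endian, the first byte is least significant, giving 0x7B3BBA.

0x7B3BBA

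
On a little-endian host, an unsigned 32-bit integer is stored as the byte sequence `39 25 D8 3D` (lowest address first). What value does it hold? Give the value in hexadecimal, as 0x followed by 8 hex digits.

Little-endian stores the least-significant byte at the lowest address.
Reassemble most-significant byte first: 3D D8 25 39 → 0x3DD82539.

0x3DD82539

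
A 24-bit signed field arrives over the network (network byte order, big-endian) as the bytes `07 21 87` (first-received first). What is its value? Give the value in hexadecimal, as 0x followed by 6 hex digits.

0x072187

Big-endian stores the most-significant byte at the lowest address.
The bytes are already most-significant first: 0x072187.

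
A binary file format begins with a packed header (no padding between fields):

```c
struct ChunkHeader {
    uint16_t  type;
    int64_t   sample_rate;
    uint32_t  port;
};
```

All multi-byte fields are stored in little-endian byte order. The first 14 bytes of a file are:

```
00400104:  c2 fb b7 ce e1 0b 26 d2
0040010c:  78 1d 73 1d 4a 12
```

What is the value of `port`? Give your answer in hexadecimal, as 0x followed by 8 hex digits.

`port` follows `type` (2 B), `sample_rate` (8 B), so it starts at offset 2 + 8 = 10 and occupies 4 bytes.
Bytes at offsets 10..13: 73 1D 4A 12.
Little-endian stores the least-significant byte at the lowest address.
Reassemble most-significant byte first: 12 4A 1D 73 → 0x124A1D73.

0x124A1D73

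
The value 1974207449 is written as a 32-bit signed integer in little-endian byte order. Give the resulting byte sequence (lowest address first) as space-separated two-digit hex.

1974207449 in hexadecimal, padded to 32 bits, is 0x75AC03D9.
Split into bytes (most-significant first): 75 AC 03 D9.
Little-endian: lowest address holds the least-significant byte.
So at ascending addresses the bytes are D9 03 AC 75.

D9 03 AC 75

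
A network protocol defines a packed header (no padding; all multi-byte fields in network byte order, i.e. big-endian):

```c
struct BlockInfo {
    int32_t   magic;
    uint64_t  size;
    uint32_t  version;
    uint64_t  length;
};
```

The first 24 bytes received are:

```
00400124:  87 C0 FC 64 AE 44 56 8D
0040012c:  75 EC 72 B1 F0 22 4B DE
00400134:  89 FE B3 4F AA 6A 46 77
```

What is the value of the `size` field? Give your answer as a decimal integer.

`size` follows `magic` (4 bytes), so it starts at byte offset 4 and occupies 8 bytes.
Bytes at offsets 4..11: AE 44 56 8D 75 EC 72 B1.
Big-endian stores the most-significant byte at the lowest address.
The bytes are already most-significant first: 0xAE44568D75EC72B1.
0xAE44568D75EC72B1 = 12557256826584593073.

12557256826584593073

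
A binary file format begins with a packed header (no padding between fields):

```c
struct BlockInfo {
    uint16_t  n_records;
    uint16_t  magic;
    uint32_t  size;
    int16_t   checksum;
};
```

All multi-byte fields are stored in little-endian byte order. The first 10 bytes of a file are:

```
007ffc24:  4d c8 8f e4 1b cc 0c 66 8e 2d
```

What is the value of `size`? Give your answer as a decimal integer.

`size` follows `n_records` (2 B), `magic` (2 B), so it starts at offset 2 + 2 = 4 and occupies 4 bytes.
Bytes at offsets 4..7: 1B CC 0C 66.
Little-endian: lowest address holds the least-significant byte.
Reassemble most-significant byte first: 66 0C CC 1B → 0x660CCC1B.
0x660CCC1B = 1712114715.

1712114715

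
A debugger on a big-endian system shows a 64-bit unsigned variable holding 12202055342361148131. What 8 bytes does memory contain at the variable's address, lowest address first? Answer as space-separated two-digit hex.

A9 56 68 AF 43 17 FA E3

12202055342361148131 in hexadecimal, padded to 64 bits, is 0xA95668AF4317FAE3.
Split into bytes (most-significant first): A9 56 68 AF 43 17 FA E3.
In big-endian order the high byte comes first in memory.
So the memory order matches the most-significant-first order: A9 56 68 AF 43 17 FA E3.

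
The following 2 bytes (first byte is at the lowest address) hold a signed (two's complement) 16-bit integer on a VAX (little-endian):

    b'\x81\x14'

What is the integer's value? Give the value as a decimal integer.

Little-endian stores the least-significant byte at the lowest address.
Reassemble most-significant byte first: 14 81 → 0x1481.
0x1481 = 5249.

5249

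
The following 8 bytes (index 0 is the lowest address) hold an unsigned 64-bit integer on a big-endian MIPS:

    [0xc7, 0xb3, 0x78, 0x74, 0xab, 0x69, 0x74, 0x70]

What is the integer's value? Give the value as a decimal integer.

Big-endian stores the most-significant byte at the lowest address.
The bytes are already most-significant first: 0xC7B37874AB697470.
0xC7B37874AB697470 = 14389977676866221168.

14389977676866221168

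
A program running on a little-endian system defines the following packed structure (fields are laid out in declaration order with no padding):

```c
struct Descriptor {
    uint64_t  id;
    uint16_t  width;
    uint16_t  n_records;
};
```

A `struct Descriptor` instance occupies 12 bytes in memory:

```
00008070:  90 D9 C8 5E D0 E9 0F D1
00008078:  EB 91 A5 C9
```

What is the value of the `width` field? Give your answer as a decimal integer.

`width` follows `id` (8 bytes), so it starts at byte offset 8 and occupies 2 bytes.
Bytes at offsets 8..9: EB 91.
Little-endian: lowest address holds the least-significant byte.
Reassemble most-significant byte first: 91 EB → 0x91EB.
0x91EB = 37355.

37355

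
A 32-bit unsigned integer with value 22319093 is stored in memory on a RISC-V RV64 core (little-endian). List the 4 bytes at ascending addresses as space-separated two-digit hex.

F5 8F 54 01

22319093 in hexadecimal, padded to 32 bits, is 0x01548FF5.
Split into bytes (most-significant first): 01 54 8F F5.
In little-endian order the low byte comes first in memory.
So at ascending addresses the bytes are F5 8F 54 01.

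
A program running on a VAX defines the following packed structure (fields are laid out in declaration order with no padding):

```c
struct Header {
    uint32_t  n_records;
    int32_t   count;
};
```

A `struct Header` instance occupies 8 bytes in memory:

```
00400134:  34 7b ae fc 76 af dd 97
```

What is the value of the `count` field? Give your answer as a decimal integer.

-1747079306

`count` follows `n_records` (4 bytes), so it starts at byte offset 4 and occupies 4 bytes.
Bytes at offsets 4..7: 76 AF DD 97.
Little-endian: lowest address holds the least-significant byte.
Reassemble most-significant byte first: 97 DD AF 76 → 0x97DDAF76.
Top bit is set, so as a signed 32-bit value this is 0x97DDAF76 − 2^32 = -1747079306.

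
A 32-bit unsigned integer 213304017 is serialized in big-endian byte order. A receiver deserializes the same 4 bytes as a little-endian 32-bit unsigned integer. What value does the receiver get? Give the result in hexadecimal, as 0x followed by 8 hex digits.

213304017 in 32-bit hexadecimal is 0x0CB6C2D1.
Stored big-endian, the bytes at ascending addresses are 0C B6 C2 D1.
Read back as little-endian, the first byte is least significant, giving 0xD1C2B60C.

0xD1C2B60C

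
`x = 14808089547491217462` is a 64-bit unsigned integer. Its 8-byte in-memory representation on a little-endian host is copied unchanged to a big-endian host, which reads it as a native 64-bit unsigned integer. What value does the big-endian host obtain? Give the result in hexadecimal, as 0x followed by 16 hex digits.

14808089547491217462 in 64-bit hexadecimal is 0xCD80E6FCA0639036.
Stored little-endian, the bytes at ascending addresses are 36 90 63 A0 FC E6 80 CD.
Read back as big-endian, the last byte is least significant, giving 0x369063A0FCE680CD.

0x369063A0FCE680CD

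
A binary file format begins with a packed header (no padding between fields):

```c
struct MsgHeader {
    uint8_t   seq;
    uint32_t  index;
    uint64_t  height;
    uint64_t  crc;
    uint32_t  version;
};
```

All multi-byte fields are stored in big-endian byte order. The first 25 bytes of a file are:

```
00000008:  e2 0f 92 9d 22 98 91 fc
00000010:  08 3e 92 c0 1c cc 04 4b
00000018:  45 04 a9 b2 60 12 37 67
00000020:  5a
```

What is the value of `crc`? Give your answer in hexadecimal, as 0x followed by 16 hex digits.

0xCC044B4504A9B260

`crc` follows `seq` (1 B), `index` (4 B), `height` (8 B), so it starts at offset 1 + 4 + 8 = 13 and occupies 8 bytes.
Bytes at offsets 13..20: CC 04 4B 45 04 A9 B2 60.
Big-endian stores the most-significant byte at the lowest address.
The bytes are already most-significant first: 0xCC044B4504A9B260.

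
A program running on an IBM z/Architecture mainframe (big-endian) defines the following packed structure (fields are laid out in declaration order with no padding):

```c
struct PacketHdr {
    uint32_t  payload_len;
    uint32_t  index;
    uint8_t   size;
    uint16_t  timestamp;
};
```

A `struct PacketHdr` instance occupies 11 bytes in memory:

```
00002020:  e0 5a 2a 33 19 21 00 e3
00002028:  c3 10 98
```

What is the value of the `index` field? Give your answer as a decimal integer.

`index` follows `payload_len` (4 bytes), so it starts at byte offset 4 and occupies 4 bytes.
Bytes at offsets 4..7: 19 21 00 E3.
In big-endian order the high byte comes first in memory.
The bytes are already most-significant first: 0x192100E3.
0x192100E3 = 421593315.

421593315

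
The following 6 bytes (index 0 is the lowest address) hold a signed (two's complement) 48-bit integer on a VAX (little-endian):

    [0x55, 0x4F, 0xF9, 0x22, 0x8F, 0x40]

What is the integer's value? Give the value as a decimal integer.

70983511265109

Little-endian: lowest address holds the least-significant byte.
Reassemble most-significant byte first: 40 8F 22 F9 4F 55 → 0x408F22F94F55.
0x408F22F94F55 = 70983511265109.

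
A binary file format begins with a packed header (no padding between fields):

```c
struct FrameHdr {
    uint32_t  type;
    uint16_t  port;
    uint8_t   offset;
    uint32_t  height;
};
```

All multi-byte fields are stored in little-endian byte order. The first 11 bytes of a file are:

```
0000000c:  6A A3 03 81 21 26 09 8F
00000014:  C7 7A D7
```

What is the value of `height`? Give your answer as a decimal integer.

`height` follows `type` (4 B), `port` (2 B), `offset` (1 B), so it starts at offset 4 + 2 + 1 = 7 and occupies 4 bytes.
Bytes at offsets 7..10: 8F C7 7A D7.
Little-endian stores the least-significant byte at the lowest address.
Reassemble most-significant byte first: D7 7A C7 8F → 0xD77AC78F.
0xD77AC78F = 3615147919.

3615147919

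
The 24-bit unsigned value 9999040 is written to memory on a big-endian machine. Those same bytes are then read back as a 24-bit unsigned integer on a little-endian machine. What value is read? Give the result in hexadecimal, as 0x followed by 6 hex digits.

9999040 in 24-bit hexadecimal is 0x9892C0.
Stored big-endian, the bytes at ascending addresses are 98 92 C0.
Read back as little-endian, the first byte is least significant, giving 0xC09298.

0xC09298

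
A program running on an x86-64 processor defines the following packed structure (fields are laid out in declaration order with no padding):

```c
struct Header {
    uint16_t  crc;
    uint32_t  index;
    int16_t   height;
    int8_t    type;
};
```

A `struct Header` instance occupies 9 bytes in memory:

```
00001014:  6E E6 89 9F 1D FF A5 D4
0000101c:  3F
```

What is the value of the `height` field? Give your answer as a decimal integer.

-11099

`height` follows `crc` (2 B), `index` (4 B), so it starts at offset 2 + 4 = 6 and occupies 2 bytes.
Bytes at offsets 6..7: A5 D4.
Little-endian stores the least-significant byte at the lowest address.
Reassemble most-significant byte first: D4 A5 → 0xD4A5.
Top bit is set, so as a signed 16-bit value this is 0xD4A5 − 2^16 = -11099.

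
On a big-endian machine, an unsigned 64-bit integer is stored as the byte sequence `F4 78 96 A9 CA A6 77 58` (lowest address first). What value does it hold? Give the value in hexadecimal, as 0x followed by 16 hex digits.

0xF47896A9CAA67758

Big-endian stores the most-significant byte at the lowest address.
The bytes are already most-significant first: 0xF47896A9CAA67758.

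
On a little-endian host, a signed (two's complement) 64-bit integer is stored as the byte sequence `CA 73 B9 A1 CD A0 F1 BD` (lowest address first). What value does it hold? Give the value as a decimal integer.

-4759846526111878198

In little-endian order the low byte comes first in memory.
Reassemble most-significant byte first: BD F1 A0 CD A1 B9 73 CA → 0xBDF1A0CDA1B973CA.
Top bit is set, so as a signed 64-bit value this is 0xBDF1A0CDA1B973CA − 2^64 = -4759846526111878198.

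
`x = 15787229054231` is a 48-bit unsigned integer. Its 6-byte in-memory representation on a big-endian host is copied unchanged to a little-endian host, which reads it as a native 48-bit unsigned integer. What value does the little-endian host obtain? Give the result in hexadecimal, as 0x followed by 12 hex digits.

15787229054231 in 48-bit hexadecimal is 0x0E5BC02E0517.
Stored big-endian, the bytes at ascending addresses are 0E 5B C0 2E 05 17.
Read back as little-endian, the first byte is least significant, giving 0x17052EC05B0E.

0x17052EC05B0E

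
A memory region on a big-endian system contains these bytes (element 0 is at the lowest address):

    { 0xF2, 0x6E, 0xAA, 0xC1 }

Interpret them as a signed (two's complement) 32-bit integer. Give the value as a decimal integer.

-227628351

Big-endian stores the most-significant byte at the lowest address.
The bytes are already most-significant first: 0xF26EAAC1.
Top bit is set, so as a signed 32-bit value this is 0xF26EAAC1 − 2^32 = -227628351.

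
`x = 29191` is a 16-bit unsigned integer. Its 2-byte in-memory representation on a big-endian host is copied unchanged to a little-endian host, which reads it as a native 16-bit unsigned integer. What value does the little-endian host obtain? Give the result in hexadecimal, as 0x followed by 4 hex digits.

0x0772

29191 in 16-bit hexadecimal is 0x7207.
Stored big-endian, the bytes at ascending addresses are 72 07.
Read back as little-endian, the first byte is least significant, giving 0x0772.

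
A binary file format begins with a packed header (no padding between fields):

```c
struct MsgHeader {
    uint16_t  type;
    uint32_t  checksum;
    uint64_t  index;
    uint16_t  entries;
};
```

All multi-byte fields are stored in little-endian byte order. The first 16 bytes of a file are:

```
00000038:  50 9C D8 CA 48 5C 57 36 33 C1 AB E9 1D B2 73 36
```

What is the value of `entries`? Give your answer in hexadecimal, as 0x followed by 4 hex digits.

0x3673

`entries` follows `type` (2 B), `checksum` (4 B), `index` (8 B), so it starts at offset 2 + 4 + 8 = 14 and occupies 2 bytes.
Bytes at offsets 14..15: 73 36.
In little-endian order the low byte comes first in memory.
Reassemble most-significant byte first: 36 73 → 0x3673.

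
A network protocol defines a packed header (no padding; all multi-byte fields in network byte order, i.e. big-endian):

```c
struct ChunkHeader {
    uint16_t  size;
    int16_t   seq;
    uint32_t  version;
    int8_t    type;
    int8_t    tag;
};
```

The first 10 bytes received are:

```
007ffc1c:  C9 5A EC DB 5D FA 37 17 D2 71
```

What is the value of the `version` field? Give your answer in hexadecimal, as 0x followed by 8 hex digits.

`version` follows `size` (2 B), `seq` (2 B), so it starts at offset 2 + 2 = 4 and occupies 4 bytes.
Bytes at offsets 4..7: 5D FA 37 17.
Big-endian: lowest address holds the most-significant byte.
The bytes are already most-significant first: 0x5DFA3717.

0x5DFA3717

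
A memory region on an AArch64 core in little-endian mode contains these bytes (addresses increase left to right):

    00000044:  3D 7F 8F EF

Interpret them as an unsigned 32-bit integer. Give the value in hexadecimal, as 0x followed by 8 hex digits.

Little-endian: lowest address holds the least-significant byte.
Reassemble most-significant byte first: EF 8F 7F 3D → 0xEF8F7F3D.

0xEF8F7F3D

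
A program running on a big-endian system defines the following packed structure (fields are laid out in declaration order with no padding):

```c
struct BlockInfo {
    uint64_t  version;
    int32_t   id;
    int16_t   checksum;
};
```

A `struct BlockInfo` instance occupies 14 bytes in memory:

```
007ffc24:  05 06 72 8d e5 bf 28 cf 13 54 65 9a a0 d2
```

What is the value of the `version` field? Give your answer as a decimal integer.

362102773820369103

`version` is the first field, at byte offset 0, occupying 8 bytes.
Bytes at offsets 0..7: 05 06 72 8D E5 BF 28 CF.
Big-endian: lowest address holds the most-significant byte.
The bytes are already most-significant first: 0x0506728DE5BF28CF.
0x0506728DE5BF28CF = 362102773820369103.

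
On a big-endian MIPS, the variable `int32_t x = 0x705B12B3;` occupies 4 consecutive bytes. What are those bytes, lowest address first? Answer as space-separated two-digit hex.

70 5B 12 B3

Split into bytes (most-significant first): 70 5B 12 B3.
Big-endian: lowest address holds the most-significant byte.
So the memory order matches the most-significant-first order: 70 5B 12 B3.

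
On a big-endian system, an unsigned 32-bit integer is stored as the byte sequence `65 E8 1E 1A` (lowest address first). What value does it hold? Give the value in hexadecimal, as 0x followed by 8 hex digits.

Big-endian: lowest address holds the most-significant byte.
The bytes are already most-significant first: 0x65E81E1A.

0x65E81E1A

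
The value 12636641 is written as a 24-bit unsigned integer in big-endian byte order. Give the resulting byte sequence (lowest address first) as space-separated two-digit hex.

12636641 in hexadecimal, padded to 24 bits, is 0xC0D1E1.
Split into bytes (most-significant first): C0 D1 E1.
In big-endian order the high byte comes first in memory.
So the memory order matches the most-significant-first order: C0 D1 E1.

C0 D1 E1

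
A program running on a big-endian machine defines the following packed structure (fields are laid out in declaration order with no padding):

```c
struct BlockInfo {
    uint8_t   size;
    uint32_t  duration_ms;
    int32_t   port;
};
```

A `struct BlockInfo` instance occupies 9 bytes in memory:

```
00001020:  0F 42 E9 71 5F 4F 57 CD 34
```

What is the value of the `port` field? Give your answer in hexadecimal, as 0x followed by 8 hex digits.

`port` follows `size` (1 B), `duration_ms` (4 B), so it starts at offset 1 + 4 = 5 and occupies 4 bytes.
Bytes at offsets 5..8: 4F 57 CD 34.
In big-endian order the high byte comes first in memory.
The bytes are already most-significant first: 0x4F57CD34.

0x4F57CD34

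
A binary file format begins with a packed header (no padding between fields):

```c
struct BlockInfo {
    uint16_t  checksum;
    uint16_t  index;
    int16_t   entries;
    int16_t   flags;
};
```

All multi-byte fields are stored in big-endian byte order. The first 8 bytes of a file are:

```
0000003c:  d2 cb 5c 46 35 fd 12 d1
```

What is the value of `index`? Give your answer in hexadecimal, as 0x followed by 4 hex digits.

`index` follows `checksum` (2 bytes), so it starts at byte offset 2 and occupies 2 bytes.
Bytes at offsets 2..3: 5C 46.
Big-endian: lowest address holds the most-significant byte.
The bytes are already most-significant first: 0x5C46.

0x5C46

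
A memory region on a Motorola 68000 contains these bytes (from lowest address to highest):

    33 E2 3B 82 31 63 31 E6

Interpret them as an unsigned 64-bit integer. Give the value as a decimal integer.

3738616071031304678

Big-endian stores the most-significant byte at the lowest address.
The bytes are already most-significant first: 0x33E23B82316331E6.
0x33E23B82316331E6 = 3738616071031304678.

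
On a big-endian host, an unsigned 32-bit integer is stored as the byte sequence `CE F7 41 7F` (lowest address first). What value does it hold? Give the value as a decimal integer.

3472310655

In big-endian order the high byte comes first in memory.
The bytes are already most-significant first: 0xCEF7417F.
0xCEF7417F = 3472310655.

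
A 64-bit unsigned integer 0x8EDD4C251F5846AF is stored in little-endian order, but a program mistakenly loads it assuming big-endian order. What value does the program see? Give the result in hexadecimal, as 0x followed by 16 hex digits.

Stored little-endian, the bytes at ascending addresses are AF 46 58 1F 25 4C DD 8E.
Read back as big-endian, the last byte is least significant, giving 0xAF46581F254CDD8E.

0xAF46581F254CDD8E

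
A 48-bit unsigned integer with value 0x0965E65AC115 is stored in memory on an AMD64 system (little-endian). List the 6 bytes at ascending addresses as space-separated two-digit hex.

Split into bytes (most-significant first): 09 65 E6 5A C1 15.
Little-endian: lowest address holds the least-significant byte.
So at ascending addresses the bytes are 15 C1 5A E6 65 09.

15 C1 5A E6 65 09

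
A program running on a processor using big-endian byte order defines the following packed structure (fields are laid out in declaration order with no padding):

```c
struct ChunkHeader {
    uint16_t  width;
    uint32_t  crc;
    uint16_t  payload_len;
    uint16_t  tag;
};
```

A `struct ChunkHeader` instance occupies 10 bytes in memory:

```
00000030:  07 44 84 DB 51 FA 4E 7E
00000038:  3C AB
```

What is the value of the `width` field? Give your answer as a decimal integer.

1860

`width` is the first field, at byte offset 0, occupying 2 bytes.
Bytes at offsets 0..1: 07 44.
In big-endian order the high byte comes first in memory.
The bytes are already most-significant first: 0x0744.
0x0744 = 1860.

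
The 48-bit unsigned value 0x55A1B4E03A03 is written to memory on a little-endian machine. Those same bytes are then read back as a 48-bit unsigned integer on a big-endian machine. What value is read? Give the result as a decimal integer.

Stored little-endian, the bytes at ascending addresses are 03 3A E0 B4 A1 55.
Read back as big-endian, the last byte is least significant, giving 0x033AE0B4A155.
0x033AE0B4A155 = 3551412920661.

3551412920661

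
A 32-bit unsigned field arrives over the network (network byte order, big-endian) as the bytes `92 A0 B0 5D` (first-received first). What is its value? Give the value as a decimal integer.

2460004445

In big-endian order the high byte comes first in memory.
The bytes are already most-significant first: 0x92A0B05D.
0x92A0B05D = 2460004445.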